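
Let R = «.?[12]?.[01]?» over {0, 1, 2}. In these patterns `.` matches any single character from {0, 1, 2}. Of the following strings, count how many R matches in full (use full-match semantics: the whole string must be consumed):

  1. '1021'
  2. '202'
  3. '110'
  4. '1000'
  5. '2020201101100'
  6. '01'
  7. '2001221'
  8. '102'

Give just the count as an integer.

2

1 → no match
2 → no match
3 → match
4 → no match
5 → no match
6 → match
7 → no match
8 → no match
Total matched: 2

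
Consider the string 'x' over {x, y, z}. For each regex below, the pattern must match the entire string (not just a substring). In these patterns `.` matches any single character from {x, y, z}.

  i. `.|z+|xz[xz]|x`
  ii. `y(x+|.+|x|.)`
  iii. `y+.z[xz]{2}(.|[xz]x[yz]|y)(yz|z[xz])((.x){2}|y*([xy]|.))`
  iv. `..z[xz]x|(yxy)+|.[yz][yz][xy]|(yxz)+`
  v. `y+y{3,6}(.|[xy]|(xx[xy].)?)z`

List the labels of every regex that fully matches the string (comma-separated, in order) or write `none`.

i

i → match
ii → no match — must start with 'y'
iii → no match — must start with 'y'
iv → no match
v → no match — must start with 'y'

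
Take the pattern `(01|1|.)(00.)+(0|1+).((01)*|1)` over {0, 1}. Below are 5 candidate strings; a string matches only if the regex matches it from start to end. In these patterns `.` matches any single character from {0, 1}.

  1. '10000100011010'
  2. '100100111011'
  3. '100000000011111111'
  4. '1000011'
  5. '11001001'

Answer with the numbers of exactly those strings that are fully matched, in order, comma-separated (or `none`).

3, 4

1 → no match
2 → no match
3 → match
4 → match
5 → no match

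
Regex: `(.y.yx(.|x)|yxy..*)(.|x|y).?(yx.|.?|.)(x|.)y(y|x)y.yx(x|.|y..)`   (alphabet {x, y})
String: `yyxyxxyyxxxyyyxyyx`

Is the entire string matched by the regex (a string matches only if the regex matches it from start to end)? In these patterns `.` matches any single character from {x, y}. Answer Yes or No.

No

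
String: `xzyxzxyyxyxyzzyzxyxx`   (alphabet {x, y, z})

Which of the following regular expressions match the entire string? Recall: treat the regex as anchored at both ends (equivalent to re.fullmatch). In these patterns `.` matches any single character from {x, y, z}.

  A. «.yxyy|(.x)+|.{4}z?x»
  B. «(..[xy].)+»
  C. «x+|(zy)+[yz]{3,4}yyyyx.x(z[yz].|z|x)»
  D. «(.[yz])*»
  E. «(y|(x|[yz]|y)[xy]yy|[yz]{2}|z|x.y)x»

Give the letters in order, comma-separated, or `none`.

A → no match
B → match
C → no match
D → no match
E → no match

B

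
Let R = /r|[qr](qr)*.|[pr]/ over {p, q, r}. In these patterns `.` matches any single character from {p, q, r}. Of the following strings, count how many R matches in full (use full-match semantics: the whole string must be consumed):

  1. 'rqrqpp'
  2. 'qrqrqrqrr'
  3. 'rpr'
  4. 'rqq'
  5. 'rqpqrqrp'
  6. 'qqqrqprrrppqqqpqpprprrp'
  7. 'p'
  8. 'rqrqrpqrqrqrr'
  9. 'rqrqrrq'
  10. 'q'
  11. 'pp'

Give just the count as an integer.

1. 'rqrqpp' → no match
2. 'qrqrqrqrr' → no match
3. 'rpr' → no match
4. 'rqq' → no match
5. 'rqpqrqrp' → no match
6 → no match
7. 'p' → match
8 → no match
9. 'rqrqrrq' → no match
10. 'q' → no match
11. 'pp' → no match
Total matched: 1

1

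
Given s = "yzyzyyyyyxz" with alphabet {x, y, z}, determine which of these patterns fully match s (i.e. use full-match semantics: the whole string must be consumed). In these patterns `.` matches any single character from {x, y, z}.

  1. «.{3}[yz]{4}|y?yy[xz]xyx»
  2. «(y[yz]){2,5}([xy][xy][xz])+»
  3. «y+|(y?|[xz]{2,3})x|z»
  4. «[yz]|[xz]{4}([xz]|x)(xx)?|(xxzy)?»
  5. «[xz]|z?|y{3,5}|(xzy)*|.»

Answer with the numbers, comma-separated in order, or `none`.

1 → no match
2 → match
3 → no match
4 → no match
5 → no match

2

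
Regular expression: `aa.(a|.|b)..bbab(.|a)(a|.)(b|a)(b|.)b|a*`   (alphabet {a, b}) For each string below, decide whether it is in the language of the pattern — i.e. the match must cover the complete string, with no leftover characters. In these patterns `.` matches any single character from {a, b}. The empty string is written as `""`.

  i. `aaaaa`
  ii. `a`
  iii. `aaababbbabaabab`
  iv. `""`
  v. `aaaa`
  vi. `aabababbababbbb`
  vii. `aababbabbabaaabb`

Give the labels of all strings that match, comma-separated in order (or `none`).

i. `aaaaa` → match
ii. `a` → match
iii → match
iv. `""` → match
v. `aaaa` → match
vi → match
vii → no match

i, ii, iii, iv, v, vi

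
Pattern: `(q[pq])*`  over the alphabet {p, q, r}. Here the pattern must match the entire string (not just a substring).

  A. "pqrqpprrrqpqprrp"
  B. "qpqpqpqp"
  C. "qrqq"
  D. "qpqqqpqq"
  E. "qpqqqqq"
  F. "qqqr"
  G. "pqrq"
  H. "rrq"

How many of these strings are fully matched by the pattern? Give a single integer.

A → no match
B → match
C → no match
D → match
E → no match
F → no match
G → no match
H → no match
Total matched: 2

2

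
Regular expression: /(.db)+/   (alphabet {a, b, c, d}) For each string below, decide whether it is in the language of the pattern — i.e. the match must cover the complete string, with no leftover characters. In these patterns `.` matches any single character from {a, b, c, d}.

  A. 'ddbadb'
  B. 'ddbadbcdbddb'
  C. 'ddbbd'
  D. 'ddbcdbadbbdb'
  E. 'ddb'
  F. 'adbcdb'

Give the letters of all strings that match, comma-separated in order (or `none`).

A → match
B → match
C → no match — must end with 'db'
D → match
E → match
F → match

A, B, D, E, F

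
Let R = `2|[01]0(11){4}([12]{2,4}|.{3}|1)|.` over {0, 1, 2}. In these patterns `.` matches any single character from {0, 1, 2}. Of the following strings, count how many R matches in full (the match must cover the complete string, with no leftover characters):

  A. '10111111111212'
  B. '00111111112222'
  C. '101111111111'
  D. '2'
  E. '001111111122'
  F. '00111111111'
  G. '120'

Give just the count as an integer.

6

A → match
B → match
C. '101111111111' → match
D. '2' → match
E. '001111111122' → match
F. '00111111111' → match
G. '120' → no match
Total matched: 6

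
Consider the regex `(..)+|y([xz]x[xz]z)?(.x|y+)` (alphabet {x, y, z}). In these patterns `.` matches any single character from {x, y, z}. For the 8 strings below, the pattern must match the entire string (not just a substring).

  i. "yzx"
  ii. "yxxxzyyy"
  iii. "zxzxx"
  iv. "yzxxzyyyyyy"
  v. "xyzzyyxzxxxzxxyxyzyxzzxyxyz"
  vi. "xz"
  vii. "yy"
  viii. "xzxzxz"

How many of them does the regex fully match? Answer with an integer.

i → match
ii → match
iii → no match
iv → match
v → no match
vi → match
vii → match
viii → match
Total matched: 6

6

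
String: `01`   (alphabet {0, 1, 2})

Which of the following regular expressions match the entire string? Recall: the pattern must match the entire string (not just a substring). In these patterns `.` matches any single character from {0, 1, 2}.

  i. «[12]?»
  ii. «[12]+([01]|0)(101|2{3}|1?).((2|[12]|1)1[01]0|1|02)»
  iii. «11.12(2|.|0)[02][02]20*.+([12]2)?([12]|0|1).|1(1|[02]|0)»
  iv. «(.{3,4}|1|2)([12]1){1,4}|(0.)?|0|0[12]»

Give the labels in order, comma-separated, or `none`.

i → no match
ii → no match
iii → no match
iv → match

iv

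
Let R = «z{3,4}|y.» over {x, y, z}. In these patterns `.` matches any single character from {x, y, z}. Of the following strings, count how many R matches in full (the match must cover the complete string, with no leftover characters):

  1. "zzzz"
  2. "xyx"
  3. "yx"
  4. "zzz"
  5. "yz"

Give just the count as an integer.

1. "zzzz" → match
2. "xyx" → no match
3. "yx" → match
4. "zzz" → match
5. "yz" → match
Total matched: 4

4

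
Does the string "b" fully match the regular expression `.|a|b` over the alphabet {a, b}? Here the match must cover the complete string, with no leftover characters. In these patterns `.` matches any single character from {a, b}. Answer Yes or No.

Yes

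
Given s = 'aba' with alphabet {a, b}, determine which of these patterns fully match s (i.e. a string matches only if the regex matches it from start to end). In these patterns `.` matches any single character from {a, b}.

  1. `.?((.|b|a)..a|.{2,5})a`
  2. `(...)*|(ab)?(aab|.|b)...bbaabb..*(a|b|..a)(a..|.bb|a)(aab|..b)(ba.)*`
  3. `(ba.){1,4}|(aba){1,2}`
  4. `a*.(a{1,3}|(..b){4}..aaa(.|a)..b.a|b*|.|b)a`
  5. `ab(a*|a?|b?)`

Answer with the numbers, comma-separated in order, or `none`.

1, 2, 3, 4, 5

1 → match
2 → match
3 → match
4 → match
5 → match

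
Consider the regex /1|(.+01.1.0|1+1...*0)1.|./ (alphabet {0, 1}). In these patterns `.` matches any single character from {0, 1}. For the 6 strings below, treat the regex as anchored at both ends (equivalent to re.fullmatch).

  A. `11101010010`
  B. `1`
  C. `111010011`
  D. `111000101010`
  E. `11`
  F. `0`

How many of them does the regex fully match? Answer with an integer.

A → match
B → match
C → match
D → match
E → no match
F → match
Total matched: 5

5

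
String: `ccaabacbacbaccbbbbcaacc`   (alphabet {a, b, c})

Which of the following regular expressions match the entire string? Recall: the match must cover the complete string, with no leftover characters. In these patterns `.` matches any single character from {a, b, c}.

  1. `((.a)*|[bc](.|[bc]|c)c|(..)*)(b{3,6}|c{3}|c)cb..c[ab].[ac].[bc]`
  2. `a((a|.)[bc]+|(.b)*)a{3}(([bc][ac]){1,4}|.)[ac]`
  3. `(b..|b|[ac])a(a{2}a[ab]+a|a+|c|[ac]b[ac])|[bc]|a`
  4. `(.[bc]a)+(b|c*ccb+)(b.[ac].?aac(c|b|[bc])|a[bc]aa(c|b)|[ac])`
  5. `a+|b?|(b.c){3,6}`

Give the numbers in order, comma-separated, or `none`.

1 → no match
2 → no match — must start with `a`
3 → no match
4 → match
5 → no match

4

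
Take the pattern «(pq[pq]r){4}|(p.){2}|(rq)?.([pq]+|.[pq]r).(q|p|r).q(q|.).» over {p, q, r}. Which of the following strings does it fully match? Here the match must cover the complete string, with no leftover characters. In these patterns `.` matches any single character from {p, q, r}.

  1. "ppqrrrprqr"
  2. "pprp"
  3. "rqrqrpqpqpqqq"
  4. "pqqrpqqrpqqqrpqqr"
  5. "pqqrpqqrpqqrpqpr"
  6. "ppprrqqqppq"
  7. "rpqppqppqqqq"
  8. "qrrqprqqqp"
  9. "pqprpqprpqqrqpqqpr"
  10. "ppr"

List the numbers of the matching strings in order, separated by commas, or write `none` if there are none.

5, 7

1 → no match
2 → no match
3 → no match
4 → no match
5 → match
6 → no match
7 → match
8 → no match
9 → no match
10 → no match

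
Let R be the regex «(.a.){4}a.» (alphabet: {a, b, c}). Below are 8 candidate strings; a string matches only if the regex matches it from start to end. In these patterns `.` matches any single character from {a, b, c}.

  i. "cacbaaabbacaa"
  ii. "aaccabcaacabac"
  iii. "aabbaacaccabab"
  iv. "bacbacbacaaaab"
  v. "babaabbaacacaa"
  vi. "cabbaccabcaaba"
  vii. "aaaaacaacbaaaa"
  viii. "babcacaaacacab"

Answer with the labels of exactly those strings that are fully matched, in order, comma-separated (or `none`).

i → no match
ii → match
iii → match
iv → match
v → match
vi → no match
vii → match
viii → match

ii, iii, iv, v, vii, viii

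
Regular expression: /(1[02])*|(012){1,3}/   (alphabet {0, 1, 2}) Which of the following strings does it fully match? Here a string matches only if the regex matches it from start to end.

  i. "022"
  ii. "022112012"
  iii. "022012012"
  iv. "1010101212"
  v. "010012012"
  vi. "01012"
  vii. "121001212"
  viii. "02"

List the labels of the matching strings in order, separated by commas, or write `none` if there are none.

i → no match
ii → no match
iii → no match
iv → match
v → no match
vi → no match
vii → no match
viii → no match

iv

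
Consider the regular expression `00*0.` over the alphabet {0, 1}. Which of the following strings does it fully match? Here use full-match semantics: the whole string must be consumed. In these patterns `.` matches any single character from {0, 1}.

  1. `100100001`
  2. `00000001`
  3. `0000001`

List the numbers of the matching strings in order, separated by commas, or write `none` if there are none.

2, 3

1. `100100001` → no match — must start with `0`
2. `00000001` → match
3. `0000001` → match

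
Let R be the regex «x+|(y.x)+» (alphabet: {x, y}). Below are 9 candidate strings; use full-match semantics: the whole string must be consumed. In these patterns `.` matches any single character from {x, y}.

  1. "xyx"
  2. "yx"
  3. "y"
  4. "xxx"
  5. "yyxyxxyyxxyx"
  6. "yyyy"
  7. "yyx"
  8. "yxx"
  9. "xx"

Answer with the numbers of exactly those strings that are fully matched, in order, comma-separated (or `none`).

4, 7, 8, 9

1 → no match
2 → no match
3 → no match — must end with "x"
4 → match
5 → no match
6 → no match — must end with "x"
7 → match
8 → match
9 → match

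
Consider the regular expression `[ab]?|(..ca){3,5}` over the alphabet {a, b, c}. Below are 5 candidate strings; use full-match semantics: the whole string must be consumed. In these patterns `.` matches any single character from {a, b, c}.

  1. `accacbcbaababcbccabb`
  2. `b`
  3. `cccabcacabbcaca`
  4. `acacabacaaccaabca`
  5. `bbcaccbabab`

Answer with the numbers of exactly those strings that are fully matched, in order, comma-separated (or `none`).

2

1 → no match
2 → match
3 → no match
4 → no match
5 → no match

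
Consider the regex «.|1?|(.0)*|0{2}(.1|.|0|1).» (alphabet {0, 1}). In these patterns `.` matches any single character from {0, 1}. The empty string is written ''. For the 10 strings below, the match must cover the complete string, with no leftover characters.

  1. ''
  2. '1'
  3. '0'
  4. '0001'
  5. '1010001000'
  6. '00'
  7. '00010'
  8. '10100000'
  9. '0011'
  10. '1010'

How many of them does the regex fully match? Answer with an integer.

10

1. '' → match
2. '1' → match
3. '0' → match
4. '0001' → match
5. '1010001000' → match
6. '00' → match
7. '00010' → match
8. '10100000' → match
9. '0011' → match
10. '1010' → match
Total matched: 10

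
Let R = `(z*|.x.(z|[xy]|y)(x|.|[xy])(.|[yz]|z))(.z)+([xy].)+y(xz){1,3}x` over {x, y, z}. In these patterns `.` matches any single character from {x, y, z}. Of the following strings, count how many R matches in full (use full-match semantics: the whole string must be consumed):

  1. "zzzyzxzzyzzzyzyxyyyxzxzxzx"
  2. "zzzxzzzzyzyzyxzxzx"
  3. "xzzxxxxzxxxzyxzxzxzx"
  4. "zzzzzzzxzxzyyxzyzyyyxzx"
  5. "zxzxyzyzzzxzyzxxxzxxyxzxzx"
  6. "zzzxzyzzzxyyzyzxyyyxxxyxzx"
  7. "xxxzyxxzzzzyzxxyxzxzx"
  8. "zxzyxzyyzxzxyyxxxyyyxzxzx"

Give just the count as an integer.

2

1 → no match
2 → no match
3 → no match
4 → match
5 → match
6 → no match
7 → no match
8 → no match
Total matched: 2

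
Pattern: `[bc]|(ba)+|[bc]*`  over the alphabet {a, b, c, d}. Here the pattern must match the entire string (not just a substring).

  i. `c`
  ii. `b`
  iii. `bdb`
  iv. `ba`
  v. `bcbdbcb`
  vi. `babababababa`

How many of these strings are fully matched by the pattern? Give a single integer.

i → match
ii → match
iii → no match
iv → match
v → no match
vi → match
Total matched: 4

4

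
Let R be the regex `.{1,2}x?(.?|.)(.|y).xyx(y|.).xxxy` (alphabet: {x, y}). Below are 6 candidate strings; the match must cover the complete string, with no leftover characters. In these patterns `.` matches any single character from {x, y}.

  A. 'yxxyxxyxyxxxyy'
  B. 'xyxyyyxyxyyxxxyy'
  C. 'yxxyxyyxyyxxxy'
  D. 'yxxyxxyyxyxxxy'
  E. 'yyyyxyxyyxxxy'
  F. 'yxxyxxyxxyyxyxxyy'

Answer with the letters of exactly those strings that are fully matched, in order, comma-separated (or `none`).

E

A → no match — must end with 'xxxy'
B → no match — must end with 'xxxy'
C → no match
D → no match
E → match
F → no match — must end with 'xxxy'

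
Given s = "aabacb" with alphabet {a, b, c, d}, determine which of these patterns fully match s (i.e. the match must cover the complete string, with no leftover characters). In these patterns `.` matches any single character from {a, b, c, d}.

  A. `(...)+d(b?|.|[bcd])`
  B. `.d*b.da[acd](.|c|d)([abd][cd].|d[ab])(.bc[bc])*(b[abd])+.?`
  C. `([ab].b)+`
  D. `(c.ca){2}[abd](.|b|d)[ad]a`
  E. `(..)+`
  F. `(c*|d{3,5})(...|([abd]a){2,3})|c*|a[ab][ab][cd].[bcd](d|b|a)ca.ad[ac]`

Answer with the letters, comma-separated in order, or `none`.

A → no match
B → no match
C → match
D → no match — must start with "c"
E → match
F → no match

C, E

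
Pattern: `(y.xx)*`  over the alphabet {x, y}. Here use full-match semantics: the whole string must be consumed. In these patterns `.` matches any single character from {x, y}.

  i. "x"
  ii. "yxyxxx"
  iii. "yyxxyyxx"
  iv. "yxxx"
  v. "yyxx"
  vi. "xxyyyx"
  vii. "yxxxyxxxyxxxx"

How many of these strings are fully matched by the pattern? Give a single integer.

3

i → no match
ii → no match
iii → match
iv → match
v → match
vi → no match
vii → no match
Total matched: 3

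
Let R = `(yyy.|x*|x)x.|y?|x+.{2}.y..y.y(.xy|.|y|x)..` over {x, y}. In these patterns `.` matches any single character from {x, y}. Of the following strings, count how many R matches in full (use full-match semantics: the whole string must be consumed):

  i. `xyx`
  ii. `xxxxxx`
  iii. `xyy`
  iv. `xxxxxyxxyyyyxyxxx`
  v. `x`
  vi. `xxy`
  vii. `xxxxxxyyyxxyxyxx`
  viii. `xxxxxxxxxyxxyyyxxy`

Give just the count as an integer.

4

i → no match
ii → match
iii → no match
iv → match
v → no match
vi → match
vii → no match
viii → match
Total matched: 4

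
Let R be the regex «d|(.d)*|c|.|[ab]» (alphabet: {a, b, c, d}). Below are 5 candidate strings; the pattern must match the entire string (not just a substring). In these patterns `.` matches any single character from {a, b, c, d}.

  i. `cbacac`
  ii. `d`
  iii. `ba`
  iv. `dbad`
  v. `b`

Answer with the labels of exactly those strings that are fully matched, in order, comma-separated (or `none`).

ii, v

i → no match
ii → match
iii → no match
iv → no match
v → match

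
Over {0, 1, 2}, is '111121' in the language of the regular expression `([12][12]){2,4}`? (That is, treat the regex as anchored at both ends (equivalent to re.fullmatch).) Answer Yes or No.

Yes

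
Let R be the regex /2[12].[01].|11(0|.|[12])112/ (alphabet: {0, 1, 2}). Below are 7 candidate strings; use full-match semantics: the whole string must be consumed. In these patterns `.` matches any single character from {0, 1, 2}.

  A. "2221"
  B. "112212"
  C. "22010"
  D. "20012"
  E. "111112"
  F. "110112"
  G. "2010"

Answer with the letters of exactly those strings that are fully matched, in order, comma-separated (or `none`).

C, E, F

A → no match
B → no match
C → match
D → no match
E → match
F → match
G → no match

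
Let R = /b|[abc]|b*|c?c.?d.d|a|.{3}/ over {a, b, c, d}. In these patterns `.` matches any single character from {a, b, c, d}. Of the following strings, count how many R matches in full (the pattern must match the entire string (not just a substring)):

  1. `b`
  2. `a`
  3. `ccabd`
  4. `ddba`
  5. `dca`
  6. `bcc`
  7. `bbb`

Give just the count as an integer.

5

1 → match
2 → match
3 → no match
4 → no match
5 → match
6 → match
7 → match
Total matched: 5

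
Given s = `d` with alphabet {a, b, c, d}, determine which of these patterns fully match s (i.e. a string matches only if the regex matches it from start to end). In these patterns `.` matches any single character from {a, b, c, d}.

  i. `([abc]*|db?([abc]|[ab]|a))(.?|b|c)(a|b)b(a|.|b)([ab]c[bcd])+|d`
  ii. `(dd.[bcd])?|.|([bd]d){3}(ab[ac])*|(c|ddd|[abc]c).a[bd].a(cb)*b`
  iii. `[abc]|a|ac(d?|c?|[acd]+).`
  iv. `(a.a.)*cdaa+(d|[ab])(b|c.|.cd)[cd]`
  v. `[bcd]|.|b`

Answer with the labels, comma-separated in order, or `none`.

i, ii, v

i → match
ii → match
iii → no match
iv → no match
v → match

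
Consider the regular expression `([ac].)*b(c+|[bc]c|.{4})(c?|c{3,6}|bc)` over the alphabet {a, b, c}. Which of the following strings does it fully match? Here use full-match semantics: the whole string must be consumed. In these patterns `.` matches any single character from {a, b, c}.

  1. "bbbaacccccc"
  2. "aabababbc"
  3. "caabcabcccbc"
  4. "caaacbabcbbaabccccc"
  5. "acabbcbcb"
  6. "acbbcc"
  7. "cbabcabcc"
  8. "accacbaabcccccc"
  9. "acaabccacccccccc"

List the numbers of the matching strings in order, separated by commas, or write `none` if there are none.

1, 2, 3, 4, 5, 6, 7, 8

1 → match
2 → match
3 → match
4 → match
5 → match
6 → match
7 → match
8 → match
9 → no match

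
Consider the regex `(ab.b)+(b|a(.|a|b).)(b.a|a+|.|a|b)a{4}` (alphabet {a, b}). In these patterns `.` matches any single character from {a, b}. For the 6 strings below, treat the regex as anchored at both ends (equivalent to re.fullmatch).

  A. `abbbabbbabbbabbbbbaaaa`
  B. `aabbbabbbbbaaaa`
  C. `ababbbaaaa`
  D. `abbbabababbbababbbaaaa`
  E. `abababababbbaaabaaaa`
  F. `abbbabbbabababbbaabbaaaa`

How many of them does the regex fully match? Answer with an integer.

A → match
B → no match — must start with `ab`
C → match
D → match
E → match
F → match
Total matched: 5

5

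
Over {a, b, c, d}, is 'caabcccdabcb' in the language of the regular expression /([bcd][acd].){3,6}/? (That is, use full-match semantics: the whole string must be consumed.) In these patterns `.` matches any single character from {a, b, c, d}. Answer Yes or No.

Yes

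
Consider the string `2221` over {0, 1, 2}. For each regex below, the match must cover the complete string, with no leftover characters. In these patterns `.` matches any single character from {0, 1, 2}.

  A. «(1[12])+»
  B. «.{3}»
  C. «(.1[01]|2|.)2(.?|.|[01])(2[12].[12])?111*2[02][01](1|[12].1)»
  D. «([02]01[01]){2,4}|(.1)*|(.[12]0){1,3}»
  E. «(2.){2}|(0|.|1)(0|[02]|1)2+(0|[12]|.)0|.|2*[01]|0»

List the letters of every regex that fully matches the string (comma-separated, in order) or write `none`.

A → no match — must start with `1`
B → no match
C → no match
D → no match
E → match

E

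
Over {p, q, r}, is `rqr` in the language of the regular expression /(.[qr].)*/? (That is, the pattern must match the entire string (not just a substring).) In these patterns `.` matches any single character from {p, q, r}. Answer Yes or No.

Yes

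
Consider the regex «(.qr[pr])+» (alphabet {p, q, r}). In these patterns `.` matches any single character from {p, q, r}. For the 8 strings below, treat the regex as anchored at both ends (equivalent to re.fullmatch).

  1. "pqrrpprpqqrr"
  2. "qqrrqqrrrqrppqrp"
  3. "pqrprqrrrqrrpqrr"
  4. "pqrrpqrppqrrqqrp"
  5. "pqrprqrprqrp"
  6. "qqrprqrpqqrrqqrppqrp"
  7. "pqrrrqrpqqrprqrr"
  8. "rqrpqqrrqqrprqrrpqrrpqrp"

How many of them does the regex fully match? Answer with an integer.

1 → no match
2 → match
3 → match
4 → match
5 → match
6 → match
7 → match
8 → match
Total matched: 7

7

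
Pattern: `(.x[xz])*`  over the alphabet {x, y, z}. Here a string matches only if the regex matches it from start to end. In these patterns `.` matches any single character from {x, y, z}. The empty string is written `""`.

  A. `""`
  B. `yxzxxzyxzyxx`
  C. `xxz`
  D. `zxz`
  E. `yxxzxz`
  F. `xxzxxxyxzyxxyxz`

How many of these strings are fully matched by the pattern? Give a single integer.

A. `""` → match
B. `yxzxxzyxzyxx` → match
C. `xxz` → match
D. `zxz` → match
E. `yxxzxz` → match
F → match
Total matched: 6

6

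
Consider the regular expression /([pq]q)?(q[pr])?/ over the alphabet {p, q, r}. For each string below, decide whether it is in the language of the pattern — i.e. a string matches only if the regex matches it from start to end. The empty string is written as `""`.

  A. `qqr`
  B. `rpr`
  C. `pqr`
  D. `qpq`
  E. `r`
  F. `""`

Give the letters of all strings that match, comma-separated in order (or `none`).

F

A → no match
B → no match
C → no match
D → no match
E → no match
F → match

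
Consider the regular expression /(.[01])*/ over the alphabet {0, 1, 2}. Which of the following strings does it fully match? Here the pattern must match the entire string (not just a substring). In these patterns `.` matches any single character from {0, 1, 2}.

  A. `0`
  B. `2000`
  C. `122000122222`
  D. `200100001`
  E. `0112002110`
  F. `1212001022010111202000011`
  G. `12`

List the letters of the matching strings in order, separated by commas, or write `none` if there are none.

B

A → no match
B → match
C → no match
D → no match
E → no match
F → no match
G → no match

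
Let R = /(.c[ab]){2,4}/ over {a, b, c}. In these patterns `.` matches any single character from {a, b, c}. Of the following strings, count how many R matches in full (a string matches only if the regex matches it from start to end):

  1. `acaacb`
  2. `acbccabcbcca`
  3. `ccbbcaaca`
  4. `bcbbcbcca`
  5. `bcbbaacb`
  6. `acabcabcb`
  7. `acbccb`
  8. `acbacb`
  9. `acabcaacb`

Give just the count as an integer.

8

1 → match
2 → match
3 → match
4 → match
5 → no match
6 → match
7 → match
8 → match
9 → match
Total matched: 8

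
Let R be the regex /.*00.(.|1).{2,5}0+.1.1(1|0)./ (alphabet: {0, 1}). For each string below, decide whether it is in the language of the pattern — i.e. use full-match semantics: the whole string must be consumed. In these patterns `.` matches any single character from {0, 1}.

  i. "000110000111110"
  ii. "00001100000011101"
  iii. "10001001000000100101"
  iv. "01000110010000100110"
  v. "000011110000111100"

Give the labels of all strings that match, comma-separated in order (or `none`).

i → match
ii → match
iii → no match
iv → no match
v → match

i, ii, v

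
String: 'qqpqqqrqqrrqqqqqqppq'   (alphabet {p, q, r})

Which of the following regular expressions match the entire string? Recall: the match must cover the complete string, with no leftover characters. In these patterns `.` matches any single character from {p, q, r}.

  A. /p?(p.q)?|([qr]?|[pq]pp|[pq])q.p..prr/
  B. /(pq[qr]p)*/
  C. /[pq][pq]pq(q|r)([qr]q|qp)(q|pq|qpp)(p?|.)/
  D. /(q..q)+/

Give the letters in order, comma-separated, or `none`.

A → no match
B → no match
C → no match
D → match

D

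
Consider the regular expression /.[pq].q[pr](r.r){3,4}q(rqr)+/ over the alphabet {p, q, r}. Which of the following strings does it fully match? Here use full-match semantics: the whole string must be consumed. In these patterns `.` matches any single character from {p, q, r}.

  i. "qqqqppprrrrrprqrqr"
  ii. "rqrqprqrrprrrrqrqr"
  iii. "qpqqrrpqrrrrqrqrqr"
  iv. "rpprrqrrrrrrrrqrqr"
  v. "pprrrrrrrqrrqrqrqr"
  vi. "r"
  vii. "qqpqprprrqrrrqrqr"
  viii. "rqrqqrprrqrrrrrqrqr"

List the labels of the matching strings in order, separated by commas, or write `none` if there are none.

i → no match
ii → match
iii → no match
iv → no match
v → no match
vi → no match — must end with "rqr"
vii → no match
viii → no match

ii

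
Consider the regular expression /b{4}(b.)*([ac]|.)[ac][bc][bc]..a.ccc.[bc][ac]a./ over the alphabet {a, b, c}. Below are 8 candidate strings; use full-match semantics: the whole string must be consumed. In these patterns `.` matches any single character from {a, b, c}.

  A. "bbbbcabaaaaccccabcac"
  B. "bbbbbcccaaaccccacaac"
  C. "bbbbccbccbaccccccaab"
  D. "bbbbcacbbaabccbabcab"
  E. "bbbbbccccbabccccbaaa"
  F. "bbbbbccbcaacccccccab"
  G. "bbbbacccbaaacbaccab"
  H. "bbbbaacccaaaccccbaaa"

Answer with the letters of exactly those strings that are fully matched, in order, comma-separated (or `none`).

B, C, E, F, H

A → no match
B → match
C → match
D → no match
E → match
F → match
G → no match
H → match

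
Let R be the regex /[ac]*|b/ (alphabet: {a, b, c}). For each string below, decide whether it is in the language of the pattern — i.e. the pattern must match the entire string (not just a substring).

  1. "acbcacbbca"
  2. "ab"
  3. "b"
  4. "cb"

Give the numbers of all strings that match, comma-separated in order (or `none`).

1. "acbcacbbca" → no match
2. "ab" → no match
3. "b" → match
4. "cb" → no match

3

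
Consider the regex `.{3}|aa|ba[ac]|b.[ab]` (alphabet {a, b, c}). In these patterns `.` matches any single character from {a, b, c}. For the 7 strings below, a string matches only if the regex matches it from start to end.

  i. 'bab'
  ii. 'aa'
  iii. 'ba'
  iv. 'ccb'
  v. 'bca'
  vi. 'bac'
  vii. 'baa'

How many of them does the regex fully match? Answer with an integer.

i → match
ii → match
iii → no match
iv → match
v → match
vi → match
vii → match
Total matched: 6

6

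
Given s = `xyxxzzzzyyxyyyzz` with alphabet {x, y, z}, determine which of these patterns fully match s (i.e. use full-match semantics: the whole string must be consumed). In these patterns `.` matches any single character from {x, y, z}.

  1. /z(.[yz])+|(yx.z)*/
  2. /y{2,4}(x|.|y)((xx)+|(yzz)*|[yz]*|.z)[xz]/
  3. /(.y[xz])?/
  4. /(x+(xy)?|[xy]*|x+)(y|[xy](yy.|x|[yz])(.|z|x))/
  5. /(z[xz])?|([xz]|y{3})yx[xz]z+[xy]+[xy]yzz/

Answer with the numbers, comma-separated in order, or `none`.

1 → no match
2 → no match — must start with `y`
3 → no match
4 → no match
5 → match

5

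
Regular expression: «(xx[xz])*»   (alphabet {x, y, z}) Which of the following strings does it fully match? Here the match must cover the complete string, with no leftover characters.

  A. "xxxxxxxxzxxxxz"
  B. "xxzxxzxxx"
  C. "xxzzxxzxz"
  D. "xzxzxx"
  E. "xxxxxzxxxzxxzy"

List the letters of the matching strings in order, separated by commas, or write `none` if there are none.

A → no match
B → match
C → no match
D → no match
E → no match

B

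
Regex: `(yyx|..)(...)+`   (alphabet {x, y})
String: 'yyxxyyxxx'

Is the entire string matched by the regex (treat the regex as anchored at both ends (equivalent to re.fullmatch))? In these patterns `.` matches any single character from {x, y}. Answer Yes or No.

Yes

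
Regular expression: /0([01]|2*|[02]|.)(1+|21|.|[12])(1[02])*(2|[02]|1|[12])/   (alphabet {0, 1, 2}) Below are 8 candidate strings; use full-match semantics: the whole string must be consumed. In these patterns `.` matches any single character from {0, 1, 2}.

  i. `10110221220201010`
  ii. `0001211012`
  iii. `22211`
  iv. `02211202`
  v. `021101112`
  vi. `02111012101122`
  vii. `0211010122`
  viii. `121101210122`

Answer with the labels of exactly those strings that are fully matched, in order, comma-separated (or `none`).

vii

i → no match — must start with `0`
ii → no match
iii → no match — must start with `0`
iv → no match
v → no match
vi → no match
vii → match
viii → no match — must start with `0`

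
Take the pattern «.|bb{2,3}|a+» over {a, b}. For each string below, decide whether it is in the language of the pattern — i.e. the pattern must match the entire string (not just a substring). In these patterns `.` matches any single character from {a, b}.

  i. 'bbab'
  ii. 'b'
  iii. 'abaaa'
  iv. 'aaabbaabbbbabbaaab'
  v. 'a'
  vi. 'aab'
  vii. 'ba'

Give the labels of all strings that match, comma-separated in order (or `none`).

i → no match
ii → match
iii → no match
iv → no match
v → match
vi → no match
vii → no match

ii, v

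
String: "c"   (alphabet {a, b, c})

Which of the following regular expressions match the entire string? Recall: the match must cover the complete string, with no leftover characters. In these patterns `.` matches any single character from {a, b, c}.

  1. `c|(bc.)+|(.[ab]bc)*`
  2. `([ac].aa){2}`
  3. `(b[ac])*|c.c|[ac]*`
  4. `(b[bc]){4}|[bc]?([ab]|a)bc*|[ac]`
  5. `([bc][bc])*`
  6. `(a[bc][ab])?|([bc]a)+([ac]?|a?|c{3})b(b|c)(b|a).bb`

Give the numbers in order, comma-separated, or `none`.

1, 3, 4

1 → match
2 → no match — must end with "aa"
3 → match
4 → match
5 → no match
6 → no match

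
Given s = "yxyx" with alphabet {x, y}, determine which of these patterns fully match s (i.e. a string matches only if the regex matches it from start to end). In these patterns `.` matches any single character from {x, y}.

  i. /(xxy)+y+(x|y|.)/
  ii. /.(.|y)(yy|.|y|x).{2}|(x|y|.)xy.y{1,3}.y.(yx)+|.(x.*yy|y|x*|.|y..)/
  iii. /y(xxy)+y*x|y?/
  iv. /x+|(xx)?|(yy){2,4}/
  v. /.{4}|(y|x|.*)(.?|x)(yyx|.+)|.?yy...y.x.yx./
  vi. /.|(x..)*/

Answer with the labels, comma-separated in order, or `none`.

v

i → no match — must start with "xxy"
ii → no match
iii → no match
iv → no match
v → match
vi → no match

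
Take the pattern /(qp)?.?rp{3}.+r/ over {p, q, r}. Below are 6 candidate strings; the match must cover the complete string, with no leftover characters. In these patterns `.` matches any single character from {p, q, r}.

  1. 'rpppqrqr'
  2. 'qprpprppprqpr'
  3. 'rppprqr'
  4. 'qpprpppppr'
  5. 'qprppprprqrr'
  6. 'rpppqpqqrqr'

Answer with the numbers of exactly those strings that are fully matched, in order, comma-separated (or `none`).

1, 3, 4, 5, 6

1 → match
2 → no match
3 → match
4 → match
5 → match
6 → match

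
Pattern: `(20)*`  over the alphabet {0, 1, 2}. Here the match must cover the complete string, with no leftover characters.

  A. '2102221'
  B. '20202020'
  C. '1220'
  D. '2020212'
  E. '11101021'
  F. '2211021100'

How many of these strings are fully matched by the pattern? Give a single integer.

1

A. '2102221' → no match
B. '20202020' → match
C. '1220' → no match
D. '2020212' → no match
E. '11101021' → no match
F. '2211021100' → no match
Total matched: 1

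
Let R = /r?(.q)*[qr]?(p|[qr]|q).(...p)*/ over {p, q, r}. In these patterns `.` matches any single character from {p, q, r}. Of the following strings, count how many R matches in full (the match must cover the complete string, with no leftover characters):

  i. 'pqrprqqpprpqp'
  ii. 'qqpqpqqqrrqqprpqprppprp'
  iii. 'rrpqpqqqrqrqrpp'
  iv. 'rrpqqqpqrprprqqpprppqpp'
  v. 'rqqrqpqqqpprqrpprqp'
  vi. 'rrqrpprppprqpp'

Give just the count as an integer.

i → match
ii → match
iii → no match
iv → no match
v → match
vi → match
Total matched: 4

4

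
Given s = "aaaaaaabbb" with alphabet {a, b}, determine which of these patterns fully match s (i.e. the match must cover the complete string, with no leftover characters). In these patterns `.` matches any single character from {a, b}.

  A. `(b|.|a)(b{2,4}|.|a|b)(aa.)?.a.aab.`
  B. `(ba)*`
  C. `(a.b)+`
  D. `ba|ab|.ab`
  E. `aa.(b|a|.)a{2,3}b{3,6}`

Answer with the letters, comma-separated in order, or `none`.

E

A → no match
B → no match
C → no match
D → no match
E → match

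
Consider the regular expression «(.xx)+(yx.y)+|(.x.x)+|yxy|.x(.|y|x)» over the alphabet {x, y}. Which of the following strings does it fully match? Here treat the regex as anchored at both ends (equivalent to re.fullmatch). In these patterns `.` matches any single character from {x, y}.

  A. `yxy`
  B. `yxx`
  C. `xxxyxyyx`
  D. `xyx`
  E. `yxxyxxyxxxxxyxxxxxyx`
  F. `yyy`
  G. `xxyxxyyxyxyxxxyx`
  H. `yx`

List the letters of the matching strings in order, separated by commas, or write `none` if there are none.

A. `yxy` → match
B. `yxx` → match
C. `xxxyxyyx` → no match
D. `xyx` → no match
E → no match
F. `yyy` → no match
G → no match
H. `yx` → no match

A, B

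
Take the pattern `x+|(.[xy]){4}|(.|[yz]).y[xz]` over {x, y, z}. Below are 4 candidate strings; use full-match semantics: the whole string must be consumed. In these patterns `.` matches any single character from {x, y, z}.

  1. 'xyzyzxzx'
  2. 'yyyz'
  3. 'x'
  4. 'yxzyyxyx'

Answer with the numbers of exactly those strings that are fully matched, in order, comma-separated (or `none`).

1 → match
2 → match
3 → match
4 → match

1, 2, 3, 4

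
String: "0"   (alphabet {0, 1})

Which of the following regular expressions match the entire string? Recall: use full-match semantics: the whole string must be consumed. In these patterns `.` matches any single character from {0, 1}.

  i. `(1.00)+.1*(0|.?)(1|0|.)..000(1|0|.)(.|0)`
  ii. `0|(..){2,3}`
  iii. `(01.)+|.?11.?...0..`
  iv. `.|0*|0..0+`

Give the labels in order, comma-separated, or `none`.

ii, iv

i → no match — must start with "1"
ii → match
iii → no match
iv → match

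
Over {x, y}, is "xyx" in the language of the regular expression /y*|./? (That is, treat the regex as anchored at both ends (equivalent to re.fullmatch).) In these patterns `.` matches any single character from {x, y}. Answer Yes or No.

No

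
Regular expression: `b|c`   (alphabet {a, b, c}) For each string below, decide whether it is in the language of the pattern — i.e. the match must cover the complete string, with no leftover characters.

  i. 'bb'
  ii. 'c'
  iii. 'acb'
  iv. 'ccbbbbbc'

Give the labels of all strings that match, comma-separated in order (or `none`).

ii

i → no match
ii → match
iii → no match
iv → no match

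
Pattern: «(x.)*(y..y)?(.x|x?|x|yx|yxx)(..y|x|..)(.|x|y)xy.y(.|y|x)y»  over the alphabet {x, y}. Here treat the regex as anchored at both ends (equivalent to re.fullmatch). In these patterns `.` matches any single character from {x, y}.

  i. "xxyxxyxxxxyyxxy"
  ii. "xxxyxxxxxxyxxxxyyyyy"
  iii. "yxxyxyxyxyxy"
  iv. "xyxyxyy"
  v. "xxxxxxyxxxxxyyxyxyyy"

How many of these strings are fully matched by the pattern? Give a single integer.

2

i → no match
ii → match
iii → match
iv → no match
v → no match
Total matched: 2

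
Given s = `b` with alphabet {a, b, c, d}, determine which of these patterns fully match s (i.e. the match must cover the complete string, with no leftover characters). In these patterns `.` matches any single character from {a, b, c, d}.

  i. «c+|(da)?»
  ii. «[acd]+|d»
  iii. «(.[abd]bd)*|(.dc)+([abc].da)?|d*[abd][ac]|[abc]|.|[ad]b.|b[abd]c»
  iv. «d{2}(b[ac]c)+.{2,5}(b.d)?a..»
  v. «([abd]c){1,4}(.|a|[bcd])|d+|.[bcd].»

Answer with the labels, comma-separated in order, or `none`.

i → no match
ii → no match
iii → match
iv → no match — must start with `d`
v → no match

iii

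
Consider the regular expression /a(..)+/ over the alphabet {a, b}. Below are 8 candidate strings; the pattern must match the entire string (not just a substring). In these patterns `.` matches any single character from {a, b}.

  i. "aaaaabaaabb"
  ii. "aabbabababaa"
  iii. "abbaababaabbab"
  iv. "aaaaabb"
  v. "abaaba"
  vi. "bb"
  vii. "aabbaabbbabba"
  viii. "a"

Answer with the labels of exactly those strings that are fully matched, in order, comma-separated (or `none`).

i. "aaaaabaaabb" → match
ii. "aabbabababaa" → no match
iii → no match
iv. "aaaaabb" → match
v. "abaaba" → no match
vi. "bb" → no match — must start with "a"
vii → match
viii. "a" → no match

i, iv, vii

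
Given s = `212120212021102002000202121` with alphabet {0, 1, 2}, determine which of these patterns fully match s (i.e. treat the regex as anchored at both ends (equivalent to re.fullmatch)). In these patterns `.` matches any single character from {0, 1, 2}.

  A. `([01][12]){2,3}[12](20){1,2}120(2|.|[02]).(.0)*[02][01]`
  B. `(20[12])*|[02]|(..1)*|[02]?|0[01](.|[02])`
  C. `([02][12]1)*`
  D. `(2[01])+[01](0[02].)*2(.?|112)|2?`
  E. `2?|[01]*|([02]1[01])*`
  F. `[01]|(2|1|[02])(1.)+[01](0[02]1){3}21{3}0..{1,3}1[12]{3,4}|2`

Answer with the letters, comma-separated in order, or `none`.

A → no match
B → no match
C → no match
D → match
E → no match
F → no match

D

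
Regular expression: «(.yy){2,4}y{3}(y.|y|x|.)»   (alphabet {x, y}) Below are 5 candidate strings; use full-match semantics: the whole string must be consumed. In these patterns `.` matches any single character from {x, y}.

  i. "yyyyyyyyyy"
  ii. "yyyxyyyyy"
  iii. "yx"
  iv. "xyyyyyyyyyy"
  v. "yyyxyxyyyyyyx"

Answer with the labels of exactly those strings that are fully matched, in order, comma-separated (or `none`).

i → match
ii → no match
iii → no match
iv → match
v → no match

i, iv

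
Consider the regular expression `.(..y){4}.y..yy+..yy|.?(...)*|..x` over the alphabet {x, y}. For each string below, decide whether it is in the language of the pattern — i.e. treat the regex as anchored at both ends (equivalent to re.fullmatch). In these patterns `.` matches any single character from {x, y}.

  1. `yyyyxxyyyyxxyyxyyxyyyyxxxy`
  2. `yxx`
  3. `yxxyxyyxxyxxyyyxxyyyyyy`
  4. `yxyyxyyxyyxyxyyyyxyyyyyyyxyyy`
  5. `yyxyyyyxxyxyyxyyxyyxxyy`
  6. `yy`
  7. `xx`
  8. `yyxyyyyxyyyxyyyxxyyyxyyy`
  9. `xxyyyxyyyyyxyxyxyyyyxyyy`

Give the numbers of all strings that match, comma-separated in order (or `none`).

2, 3, 5, 8, 9

1 → no match
2 → match
3 → match
4 → no match
5 → match
6 → no match
7 → no match
8 → match
9 → match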